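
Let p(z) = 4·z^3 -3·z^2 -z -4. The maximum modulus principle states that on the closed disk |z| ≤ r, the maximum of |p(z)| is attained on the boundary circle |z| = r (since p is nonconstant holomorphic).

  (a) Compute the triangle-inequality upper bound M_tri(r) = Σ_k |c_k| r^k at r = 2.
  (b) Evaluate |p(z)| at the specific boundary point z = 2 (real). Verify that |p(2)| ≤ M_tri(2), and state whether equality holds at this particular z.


Coefficients: c_0 = -4, c_1 = -1, c_2 = -3, c_3 = 4. Radius r = 2.
Part (a). Triangle bound: M_tri(r) = Σ_k |c_k| r^k
  = |-4|·2^0 + |-1|·2^1 + |-3|·2^2 + |4|·2^3
  = 4 + 2 + 12 + 32 = 50.
This bounds M(r) := max_{|z|=r} |p(z)| from above; equality holds iff all terms c_k z^k can be made to align in phase at a single z on |z|=r.
Part (b). At z = 2 (real, on the circle |z| = r):
  p(2) = (-4)·2^0 + (-1)·2^1 + (-3)·2^2 + (4)·2^3 = 14.
  |p(2)| = 14.
Check: |p(2)| = 14 ≤ 50 = M_tri(2). ✓ Equality does not hold at z = 2 (the coefficients have mixed signs, so the terms do not all align in phase there).

M_tri(2) = 50; |p(2)| = 14; equality at z=2: no.


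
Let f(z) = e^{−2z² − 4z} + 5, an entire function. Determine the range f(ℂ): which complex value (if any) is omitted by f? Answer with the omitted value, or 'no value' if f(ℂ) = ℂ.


Little Picard bounds the complement of f(ℂ) to at most one point.
The exponent g(z) = −2z² − 4z is a nonconstant polynomial, hence surjective onto ℂ. So e^{g(z)} takes every value in {e^w : w ∈ ℂ} = ℂ ∖ {0}. Adding 5 shifts the range to ℂ ∖ {5}. f omits exactly 5.

Omitted value: 5.


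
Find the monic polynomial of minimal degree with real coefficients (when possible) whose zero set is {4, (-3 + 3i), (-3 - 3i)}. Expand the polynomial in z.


The polynomial is p(z) = ∏_{α ∈ S} (z − α), where S = {4, (-3 + 3i), (-3 - 3i)}.
Expanding the product yields: p(z) = z^3 + 2·z^2 -6·z -72.
Note conjugate pairs combine to real quadratics: (z − (-3+3i))(z − (-3−3i)) = z² + 6z + 18.
The resulting polynomial has degree 3 and real coefficients as required.

p(z) = z^3 + 2·z^2 -6·z -72.


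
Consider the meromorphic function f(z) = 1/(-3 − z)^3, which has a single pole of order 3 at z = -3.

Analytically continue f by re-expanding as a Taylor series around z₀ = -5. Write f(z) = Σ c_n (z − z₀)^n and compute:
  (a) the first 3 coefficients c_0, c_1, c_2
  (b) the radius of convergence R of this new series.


Let w = z − z₀, so z = z₀ + w.
Then -3 − z = -3 − (z₀ + w) = (-3 − z₀) − w = 2 − w.
f(z) = 1/(2 − w)^3 = (1/(2)^3) · (1 − w/(2))^{−3}.
By the binomial series (1−u)^{−3} = Σ_{n≥0} C(n+2, 2) u^n for |u|<1, with u = w/(2):
  c_n = C(n+2, 2) / (2)^(n+3).
  c_0 = 1/(2)^3 = 1/8.
  c_1 = 3/(2)^4 = 3/16.
  c_2 = 6/(2)^5 = 3/16.
The series is valid for |w/d| < 1, i.e. |z − z₀| < |d|.
Radius of convergence: R = |-3 − z₀| = |2| = 2 (distance from z₀ to the singularity z = -3).

c_0 = 1/8, c_1 = 3/16, c_2 = 3/16; R = 2.


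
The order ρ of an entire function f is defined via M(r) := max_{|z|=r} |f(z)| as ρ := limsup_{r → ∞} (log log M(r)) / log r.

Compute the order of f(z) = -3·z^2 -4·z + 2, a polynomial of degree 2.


|f(z)| ≤ Σ|c_k|·r^k = O(r^2) as r → ∞. Polynomial growth is O(e^{r^ε}) for every ε > 0 (since r^2/e^{r^ε} → 0), so ρ ≤ ε for all ε > 0, i.e. ρ = 0. Every nonconstant polynomial has order 0.
Therefore ρ = 0.

Order ρ = 0.


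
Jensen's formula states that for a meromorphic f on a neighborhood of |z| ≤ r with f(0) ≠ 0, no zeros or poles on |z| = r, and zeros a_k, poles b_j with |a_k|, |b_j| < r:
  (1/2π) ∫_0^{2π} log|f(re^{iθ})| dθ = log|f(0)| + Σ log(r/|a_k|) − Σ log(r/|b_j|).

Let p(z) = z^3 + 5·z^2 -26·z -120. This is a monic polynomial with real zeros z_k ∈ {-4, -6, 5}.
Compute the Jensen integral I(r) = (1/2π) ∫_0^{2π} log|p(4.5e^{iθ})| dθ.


Zeros: -6, -4, 5; r = 4.5.
Inside |z| < r: -4. Outside (|z| ≥ r): -6, 5.
p(0) = -120, so log|p(0)| = log(120) = 4.7875.
Apply Jensen: I(r) = log|p(0)| + Σ_k log(r/|z_k|), summed over zeros inside |z| < r.
  log(r/|z_k|) for z_k = -4: log(4.5/4) = 0.1178
  Outside zeros (-6, 5) contribute nothing to the Jensen sum.
Sum over inside zeros: 0.1178.
I(r) = log|p(0)| + (inside sum) = 4.7875 + 0.1178 = 4.9053.
Note: since some zeros are outside |z| ≤ r, the simplified n·log(r) form does NOT apply — only the inside zeros contribute.

I(r) ≈ 4.9053.


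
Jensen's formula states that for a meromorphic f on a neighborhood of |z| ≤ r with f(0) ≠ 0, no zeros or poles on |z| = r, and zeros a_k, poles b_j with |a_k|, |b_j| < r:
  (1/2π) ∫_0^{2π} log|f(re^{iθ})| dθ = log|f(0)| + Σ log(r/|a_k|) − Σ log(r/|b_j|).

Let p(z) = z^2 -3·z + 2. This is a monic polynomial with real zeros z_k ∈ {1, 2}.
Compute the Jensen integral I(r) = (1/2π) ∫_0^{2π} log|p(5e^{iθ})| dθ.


Zeros: 1, 2; r = 5.
Inside |z| < r: 1, 2. Outside (|z| ≥ r): ∅.
p(0) = 2, so log|p(0)| = log(2) = 0.6931.
Apply Jensen: I(r) = log|p(0)| + Σ_k log(r/|z_k|), summed over zeros inside |z| < r.
  log(r/|z_k|) for z_k = 1: log(5/1) = 1.6094
  log(r/|z_k|) for z_k = 2: log(5/2) = 0.9163
Sum over inside zeros: 2.5257.
I(r) = log|p(0)| + (inside sum) = 0.6931 + 2.5257 = 3.2189.
Closed form (all zeros inside, monic): I(r) = n·log(r) = 2·log(5) = 3.2189. ✓

I(r) ≈ 3.2189.


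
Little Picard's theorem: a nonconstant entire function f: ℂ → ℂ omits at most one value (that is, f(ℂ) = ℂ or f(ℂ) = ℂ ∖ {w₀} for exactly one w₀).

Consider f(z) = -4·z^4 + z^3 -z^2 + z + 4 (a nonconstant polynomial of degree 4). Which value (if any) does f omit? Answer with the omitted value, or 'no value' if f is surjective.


Little Picard bounds the complement of f(ℂ) to at most one point.
For every w ∈ ℂ, the equation p(z) − w = 0 is a nonconstant polynomial in z and hence has at least one root by the fundamental theorem of algebra. So p is surjective onto ℂ, omitting no value.

Omitted value: no value.


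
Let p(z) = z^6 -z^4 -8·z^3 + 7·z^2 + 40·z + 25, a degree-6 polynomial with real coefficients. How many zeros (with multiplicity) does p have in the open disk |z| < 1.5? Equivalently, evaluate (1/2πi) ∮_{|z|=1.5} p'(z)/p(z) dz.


The zeros of p are: (-1 + 2i), (-1 - 2i), (2 + 1i), (2 - 1i), -1, -1.
Their magnitudes are: 2.236, 2.236, 2.236, 2.236, 1, 1.
Zeros with |z| < R = 1.5: -1, -1.
Count = 2.
By the argument principle, (1/2πi) ∮_{|z|=R} p'(z)/p(z) dz equals exactly this count.

Number of zeros inside |z| < 1.5: 2.


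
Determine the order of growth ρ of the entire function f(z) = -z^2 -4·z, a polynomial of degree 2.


|f(z)| ≤ Σ|c_k|·r^k = O(r^2) as r → ∞. Polynomial growth is O(e^{r^ε}) for every ε > 0 (since r^2/e^{r^ε} → 0), so ρ ≤ ε for all ε > 0, i.e. ρ = 0. Every nonconstant polynomial has order 0.
Therefore ρ = 0.

Order ρ = 0.


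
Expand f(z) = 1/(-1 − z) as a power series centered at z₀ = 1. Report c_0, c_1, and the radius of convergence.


Let w = z − z₀, so z = z₀ + w.
Then -1 − z = -1 − (z₀ + w) = (-1 − z₀) − w = -2 − w.
f(z) = 1/(-2 − w) = (1/(-2)) · 1/(1 − w/(-2)) = Σ_{n≥0} w^n / (-2)^(n+1).
So c_n = 1/(-2)^(n+1):
  c_0 = 1/(-2)^1 = -1/2.
  c_1 = 1/(-2)^2 = 1/4.
The series is valid for |w/d| < 1, i.e. |z − z₀| < |d|.
Radius of convergence: R = |-1 − z₀| = |-2| = 2 (distance from z₀ to the singularity z = -1).

c_0 = -1/2, c_1 = 1/4; R = 2.


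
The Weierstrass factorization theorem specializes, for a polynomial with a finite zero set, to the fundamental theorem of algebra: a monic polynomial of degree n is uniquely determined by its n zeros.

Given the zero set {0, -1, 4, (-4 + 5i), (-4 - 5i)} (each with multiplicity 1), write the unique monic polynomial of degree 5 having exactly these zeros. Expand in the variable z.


The polynomial is p(z) = ∏_{α ∈ S} (z − α), where S = {0, -1, 4, (-4 + 5i), (-4 - 5i)}.
Expanding the product yields: p(z) = z^5 + 5·z^4 + 13·z^3 -155·z^2 -164·z.
Note conjugate pairs combine to real quadratics: (z − (-4+5i))(z − (-4−5i)) = z² + 8z + 41.
The resulting polynomial has degree 5 and real coefficients as required.

p(z) = z^5 + 5·z^4 + 13·z^3 -155·z^2 -164·z.


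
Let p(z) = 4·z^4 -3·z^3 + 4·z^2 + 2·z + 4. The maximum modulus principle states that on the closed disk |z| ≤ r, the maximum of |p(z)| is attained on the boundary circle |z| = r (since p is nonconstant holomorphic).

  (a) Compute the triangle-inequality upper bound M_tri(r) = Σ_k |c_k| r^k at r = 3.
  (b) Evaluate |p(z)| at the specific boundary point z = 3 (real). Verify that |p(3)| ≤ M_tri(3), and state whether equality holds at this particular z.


Coefficients: c_0 = 4, c_1 = 2, c_2 = 4, c_3 = -3, c_4 = 4. Radius r = 3.
Part (a). Triangle bound: M_tri(r) = Σ_k |c_k| r^k
  = |4|·3^0 + |2|·3^1 + |4|·3^2 + |-3|·3^3 + |4|·3^4
  = 4 + 6 + 36 + 81 + 324 = 451.
This bounds M(r) := max_{|z|=r} |p(z)| from above; equality holds iff all terms c_k z^k can be made to align in phase at a single z on |z|=r.
Part (b). At z = 3 (real, on the circle |z| = r):
  p(3) = (4)·3^0 + (2)·3^1 + (4)·3^2 + (-3)·3^3 + (4)·3^4 = 289.
  |p(3)| = 289.
Check: |p(3)| = 289 ≤ 451 = M_tri(3). ✓ Equality does not hold at z = 3 (the coefficients have mixed signs, so the terms do not all align in phase there).

M_tri(3) = 451; |p(3)| = 289; equality at z=3: no.


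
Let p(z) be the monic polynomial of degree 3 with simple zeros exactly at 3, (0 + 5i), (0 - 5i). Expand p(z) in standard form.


The polynomial is p(z) = ∏_{α ∈ S} (z − α), where S = {3, (0 + 5i), (0 - 5i)}.
Expanding the product yields: p(z) = z^3 -3·z^2 + 25·z -75.
Note conjugate pairs combine to real quadratics: (z − (0+5i))(z − (0−5i)) = z² + 25.
The resulting polynomial has degree 3 and real coefficients as required.

p(z) = z^3 -3·z^2 + 25·z -75.


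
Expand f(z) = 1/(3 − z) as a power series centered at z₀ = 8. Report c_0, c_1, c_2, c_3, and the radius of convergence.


Let w = z − z₀, so z = z₀ + w.
Then 3 − z = 3 − (z₀ + w) = (3 − z₀) − w = -5 − w.
f(z) = 1/(-5 − w) = (1/(-5)) · 1/(1 − w/(-5)) = Σ_{n≥0} w^n / (-5)^(n+1).
So c_n = 1/(-5)^(n+1):
  c_0 = 1/(-5)^1 = -1/5.
  c_1 = 1/(-5)^2 = 1/25.
  c_2 = 1/(-5)^3 = -1/125.
  c_3 = 1/(-5)^4 = 1/625.
The series is valid for |w/d| < 1, i.e. |z − z₀| < |d|.
Radius of convergence: R = |3 − z₀| = |-5| = 5 (distance from z₀ to the singularity z = 3).

c_0 = -1/5, c_1 = 1/25, c_2 = -1/125, c_3 = 1/625; R = 5.


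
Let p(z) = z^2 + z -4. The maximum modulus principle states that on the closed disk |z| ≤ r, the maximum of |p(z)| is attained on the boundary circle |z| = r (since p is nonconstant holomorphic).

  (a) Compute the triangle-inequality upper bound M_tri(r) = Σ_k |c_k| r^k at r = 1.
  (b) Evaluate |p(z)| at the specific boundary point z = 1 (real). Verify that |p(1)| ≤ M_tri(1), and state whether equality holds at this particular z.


Coefficients: c_0 = -4, c_1 = 1, c_2 = 1. Radius r = 1.
Part (a). Triangle bound: M_tri(r) = Σ_k |c_k| r^k
  = |-4|·1^0 + |1|·1^1 + |1|·1^2
  = 4 + 1 + 1 = 6.
This bounds M(r) := max_{|z|=r} |p(z)| from above; equality holds iff all terms c_k z^k can be made to align in phase at a single z on |z|=r.
Part (b). At z = 1 (real, on the circle |z| = r):
  p(1) = (-4)·1^0 + (1)·1^1 + (1)·1^2 = -2.
  |p(1)| = 2.
Check: |p(1)| = 2 ≤ 6 = M_tri(1). ✓ Equality does not hold at z = 1 (the coefficients have mixed signs, so the terms do not all align in phase there).

M_tri(1) = 6; |p(1)| = 2; equality at z=1: no.


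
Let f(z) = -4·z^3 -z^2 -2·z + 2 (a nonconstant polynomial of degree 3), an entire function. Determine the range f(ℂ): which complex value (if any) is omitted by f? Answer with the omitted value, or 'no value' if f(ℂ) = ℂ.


Little Picard bounds the complement of f(ℂ) to at most one point.
For every w ∈ ℂ, the equation p(z) − w = 0 is a nonconstant polynomial in z and hence has at least one root by the fundamental theorem of algebra. So p is surjective onto ℂ, omitting no value.

Omitted value: no value.


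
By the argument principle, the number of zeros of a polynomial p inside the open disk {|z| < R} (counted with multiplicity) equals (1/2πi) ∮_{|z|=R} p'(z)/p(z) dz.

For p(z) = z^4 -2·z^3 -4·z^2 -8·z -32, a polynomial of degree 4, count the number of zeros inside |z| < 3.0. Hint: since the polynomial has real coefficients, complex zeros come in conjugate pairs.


The zeros of p are: 4, (0 + 2i), (0 - 2i), -2.
Their magnitudes are: 4, 2, 2, 2.
Zeros with |z| < R = 3.0: (0 + 2i), (0 - 2i), -2.
Count = 3.
By the argument principle, (1/2πi) ∮_{|z|=R} p'(z)/p(z) dz equals exactly this count.

Number of zeros inside |z| < 3.0: 3.


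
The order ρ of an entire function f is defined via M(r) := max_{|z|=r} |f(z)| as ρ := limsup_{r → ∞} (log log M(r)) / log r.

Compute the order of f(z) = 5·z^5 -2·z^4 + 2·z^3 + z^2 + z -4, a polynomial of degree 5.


|f(z)| ≤ Σ|c_k|·r^k = O(r^5) as r → ∞. Polynomial growth is O(e^{r^ε}) for every ε > 0 (since r^5/e^{r^ε} → 0), so ρ ≤ ε for all ε > 0, i.e. ρ = 0. Every nonconstant polynomial has order 0.
Therefore ρ = 0.

Order ρ = 0.


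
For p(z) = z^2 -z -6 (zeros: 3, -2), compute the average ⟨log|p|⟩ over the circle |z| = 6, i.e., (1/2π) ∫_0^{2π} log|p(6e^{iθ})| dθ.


Zeros: -2, 3; r = 6.
Inside |z| < r: -2, 3. Outside (|z| ≥ r): ∅.
p(0) = -6, so log|p(0)| = log(6) = 1.7918.
Apply Jensen: I(r) = log|p(0)| + Σ_k log(r/|z_k|), summed over zeros inside |z| < r.
  log(r/|z_k|) for z_k = 3: log(6/3) = 0.6931
  log(r/|z_k|) for z_k = -2: log(6/2) = 1.0986
Sum over inside zeros: 1.7918.
I(r) = log|p(0)| + (inside sum) = 1.7918 + 1.7918 = 3.5835.
Closed form (all zeros inside, monic): I(r) = n·log(r) = 2·log(6) = 3.5835. ✓

I(r) ≈ 3.5835.


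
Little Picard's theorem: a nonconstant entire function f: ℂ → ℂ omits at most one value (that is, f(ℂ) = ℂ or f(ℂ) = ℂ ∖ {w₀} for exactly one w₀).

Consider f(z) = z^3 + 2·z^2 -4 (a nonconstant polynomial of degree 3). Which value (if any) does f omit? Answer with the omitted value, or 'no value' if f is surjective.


Little Picard bounds the complement of f(ℂ) to at most one point.
For every w ∈ ℂ, the equation p(z) − w = 0 is a nonconstant polynomial in z and hence has at least one root by the fundamental theorem of algebra. So p is surjective onto ℂ, omitting no value.

Omitted value: no value.


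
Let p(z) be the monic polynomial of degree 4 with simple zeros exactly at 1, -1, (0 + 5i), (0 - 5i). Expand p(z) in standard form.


The polynomial is p(z) = ∏_{α ∈ S} (z − α), where S = {1, -1, (0 + 5i), (0 - 5i)}.
Expanding the product yields: p(z) = z^4 + 24·z^2 -25.
Note conjugate pairs combine to real quadratics: (z − (0+5i))(z − (0−5i)) = z² + 25.
The resulting polynomial has degree 4 and real coefficients as required.

p(z) = z^4 + 24·z^2 -25.


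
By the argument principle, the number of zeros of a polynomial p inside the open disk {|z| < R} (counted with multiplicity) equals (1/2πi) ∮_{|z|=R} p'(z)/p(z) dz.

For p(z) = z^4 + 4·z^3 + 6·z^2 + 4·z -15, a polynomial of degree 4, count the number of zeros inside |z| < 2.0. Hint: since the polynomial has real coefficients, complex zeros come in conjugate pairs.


The zeros of p are: 1, -3, (-1 + 2i), (-1 - 2i).
Their magnitudes are: 1, 3, 2.236, 2.236.
Zeros with |z| < R = 2.0: 1.
Count = 1.
By the argument principle, (1/2πi) ∮_{|z|=R} p'(z)/p(z) dz equals exactly this count.

Number of zeros inside |z| < 2.0: 1.


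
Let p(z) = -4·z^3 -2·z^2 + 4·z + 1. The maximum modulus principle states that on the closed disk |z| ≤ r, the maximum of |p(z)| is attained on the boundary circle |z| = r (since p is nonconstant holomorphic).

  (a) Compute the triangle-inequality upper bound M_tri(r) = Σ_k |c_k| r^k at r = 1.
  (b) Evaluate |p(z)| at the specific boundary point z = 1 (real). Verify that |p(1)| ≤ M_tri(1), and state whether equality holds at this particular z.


Coefficients: c_0 = 1, c_1 = 4, c_2 = -2, c_3 = -4. Radius r = 1.
Part (a). Triangle bound: M_tri(r) = Σ_k |c_k| r^k
  = |1|·1^0 + |4|·1^1 + |-2|·1^2 + |-4|·1^3
  = 1 + 4 + 2 + 4 = 11.
This bounds M(r) := max_{|z|=r} |p(z)| from above; equality holds iff all terms c_k z^k can be made to align in phase at a single z on |z|=r.
Part (b). At z = 1 (real, on the circle |z| = r):
  p(1) = (1)·1^0 + (4)·1^1 + (-2)·1^2 + (-4)·1^3 = -1.
  |p(1)| = 1.
Check: |p(1)| = 1 ≤ 11 = M_tri(1). ✓ Equality does not hold at z = 1 (the coefficients have mixed signs, so the terms do not all align in phase there).

M_tri(1) = 11; |p(1)| = 1; equality at z=1: no.


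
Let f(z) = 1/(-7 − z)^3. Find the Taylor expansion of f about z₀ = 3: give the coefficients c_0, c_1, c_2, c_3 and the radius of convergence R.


Let w = z − z₀, so z = z₀ + w.
Then -7 − z = -7 − (z₀ + w) = (-7 − z₀) − w = -10 − w.
f(z) = 1/(-10 − w)^3 = (1/(-10)^3) · (1 − w/(-10))^{−3}.
By the binomial series (1−u)^{−3} = Σ_{n≥0} C(n+2, 2) u^n for |u|<1, with u = w/(-10):
  c_n = C(n+2, 2) / (-10)^(n+3).
  c_0 = 1/(-10)^3 = -1/1000.
  c_1 = 3/(-10)^4 = 3/10000.
  c_2 = 6/(-10)^5 = -3/50000.
  c_3 = 10/(-10)^6 = 1/100000.
The series is valid for |w/d| < 1, i.e. |z − z₀| < |d|.
Radius of convergence: R = |-7 − z₀| = |-10| = 10 (distance from z₀ to the singularity z = -7).

c_0 = -1/1000, c_1 = 3/10000, c_2 = -3/50000, c_3 = 1/100000; R = 10.


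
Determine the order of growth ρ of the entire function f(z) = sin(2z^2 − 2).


Write sin(w) = (e^{iw} ± e^{−iw})/(2 or 2i), so |sin(w)| ≤ e^{|w|}. With w = 2z^2 − 2, |w| ≤ 2r^2 + 2 on |z|=r, giving M(r) ≤ e^{2r^2 + 2} and ρ ≤ 2. For the lower bound, choose z on |z|=r with 2z^2 purely imaginary of modulus 2r^2; then |sin(2z^2 − 2)| grows like e^{2r^2}/2, so ρ ≥ 2. Hence ρ = 2.
Therefore ρ = 2.

Order ρ = 2.


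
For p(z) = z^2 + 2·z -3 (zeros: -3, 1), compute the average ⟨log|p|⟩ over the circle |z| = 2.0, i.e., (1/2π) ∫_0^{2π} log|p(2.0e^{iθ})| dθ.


Zeros: -3, 1; r = 2.0.
Inside |z| < r: 1. Outside (|z| ≥ r): -3.
p(0) = -3, so log|p(0)| = log(3) = 1.0986.
Apply Jensen: I(r) = log|p(0)| + Σ_k log(r/|z_k|), summed over zeros inside |z| < r.
  log(r/|z_k|) for z_k = 1: log(2.0/1) = 0.6931
  Outside zeros (-3) contribute nothing to the Jensen sum.
Sum over inside zeros: 0.6931.
I(r) = log|p(0)| + (inside sum) = 1.0986 + 0.6931 = 1.7918.
Note: since some zeros are outside |z| ≤ r, the simplified n·log(r) form does NOT apply — only the inside zeros contribute.

I(r) ≈ 1.7918.


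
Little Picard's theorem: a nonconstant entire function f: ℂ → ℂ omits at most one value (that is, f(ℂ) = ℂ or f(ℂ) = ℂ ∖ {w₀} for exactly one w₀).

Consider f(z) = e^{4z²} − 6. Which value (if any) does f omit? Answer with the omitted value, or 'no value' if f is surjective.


Little Picard bounds the complement of f(ℂ) to at most one point.
The exponent g(z) = 4z² is a nonconstant polynomial, hence surjective onto ℂ. So e^{g(z)} takes every value in {e^w : w ∈ ℂ} = ℂ ∖ {0}. Adding -6 shifts the range to ℂ ∖ {-6}. f omits exactly -6.

Omitted value: -6.


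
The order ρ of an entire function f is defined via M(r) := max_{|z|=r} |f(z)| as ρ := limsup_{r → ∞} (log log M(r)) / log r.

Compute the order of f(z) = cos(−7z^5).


Write cos(w) = (e^{iw} ± e^{−iw})/(2 or 2i), so |cos(w)| ≤ e^{|w|}. With w = −7z^5, |w| ≤ 7r^5 + 0 on |z|=r, giving M(r) ≤ e^{7r^5 + 0} and ρ ≤ 5. For the lower bound, choose z on |z|=r with -7z^5 purely imaginary of modulus 7r^5; then |cos(−7z^5)| grows like e^{7r^5}/2, so ρ ≥ 5. Hence ρ = 5.
Therefore ρ = 5.

Order ρ = 5.


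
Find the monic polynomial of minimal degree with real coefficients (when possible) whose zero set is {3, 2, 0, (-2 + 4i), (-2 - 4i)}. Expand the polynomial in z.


The polynomial is p(z) = ∏_{α ∈ S} (z − α), where S = {3, 2, 0, (-2 + 4i), (-2 - 4i)}.
Expanding the product yields: p(z) = z^5 -z^4 + 6·z^3 -76·z^2 + 120·z.
Note conjugate pairs combine to real quadratics: (z − (-2+4i))(z − (-2−4i)) = z² + 4z + 20.
The resulting polynomial has degree 5 and real coefficients as required.

p(z) = z^5 -z^4 + 6·z^3 -76·z^2 + 120·z.


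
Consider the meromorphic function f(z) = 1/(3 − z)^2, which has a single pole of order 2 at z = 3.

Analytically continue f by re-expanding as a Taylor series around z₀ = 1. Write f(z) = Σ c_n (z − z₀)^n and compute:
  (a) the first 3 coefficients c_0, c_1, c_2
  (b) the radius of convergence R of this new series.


Let w = z − z₀, so z = z₀ + w.
Then 3 − z = 3 − (z₀ + w) = (3 − z₀) − w = 2 − w.
f(z) = 1/(2 − w)^2 = (1/(2)^2) · (1 − w/(2))^{−2}.
By the binomial series (1−u)^{−2} = Σ_{n≥0} C(n+1, 1) u^n for |u|<1, with u = w/(2):
  c_n = C(n+1, 1) / (2)^(n+2).
  c_0 = 1/(2)^2 = 1/4.
  c_1 = 2/(2)^3 = 1/4.
  c_2 = 3/(2)^4 = 3/16.
The series is valid for |w/d| < 1, i.e. |z − z₀| < |d|.
Radius of convergence: R = |3 − z₀| = |2| = 2 (distance from z₀ to the singularity z = 3).

c_0 = 1/4, c_1 = 1/4, c_2 = 3/16; R = 2.


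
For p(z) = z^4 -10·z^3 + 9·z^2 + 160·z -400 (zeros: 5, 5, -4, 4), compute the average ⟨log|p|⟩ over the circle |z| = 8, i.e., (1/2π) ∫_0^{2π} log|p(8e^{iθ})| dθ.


Zeros: -4, 4, 5, 5; r = 8.
Inside |z| < r: -4, 4, 5, 5. Outside (|z| ≥ r): ∅.
p(0) = -400, so log|p(0)| = log(400) = 5.9915.
Apply Jensen: I(r) = log|p(0)| + Σ_k log(r/|z_k|), summed over zeros inside |z| < r.
  log(r/|z_k|) for z_k = 5: log(8/5) = 0.4700
  log(r/|z_k|) for z_k = 5: log(8/5) = 0.4700
  log(r/|z_k|) for z_k = -4: log(8/4) = 0.6931
  log(r/|z_k|) for z_k = 4: log(8/4) = 0.6931
Sum over inside zeros: 2.3263.
I(r) = log|p(0)| + (inside sum) = 5.9915 + 2.3263 = 8.3178.
Closed form (all zeros inside, monic): I(r) = n·log(r) = 4·log(8) = 8.3178. ✓

I(r) ≈ 8.3178.


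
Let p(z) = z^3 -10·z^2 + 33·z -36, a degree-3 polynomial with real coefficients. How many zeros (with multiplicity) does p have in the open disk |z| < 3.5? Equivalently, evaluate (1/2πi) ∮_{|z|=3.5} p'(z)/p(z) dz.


The zeros of p are: 4, 3, 3.
Their magnitudes are: 4, 3, 3.
Zeros with |z| < R = 3.5: 3, 3.
Count = 2.
By the argument principle, (1/2πi) ∮_{|z|=R} p'(z)/p(z) dz equals exactly this count.

Number of zeros inside |z| < 3.5: 2.


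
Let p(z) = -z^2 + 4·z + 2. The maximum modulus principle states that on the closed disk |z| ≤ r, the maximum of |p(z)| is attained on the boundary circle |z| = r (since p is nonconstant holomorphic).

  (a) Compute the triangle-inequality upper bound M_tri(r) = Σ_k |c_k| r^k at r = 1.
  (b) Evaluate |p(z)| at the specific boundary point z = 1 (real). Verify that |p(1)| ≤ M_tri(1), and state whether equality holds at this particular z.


Coefficients: c_0 = 2, c_1 = 4, c_2 = -1. Radius r = 1.
Part (a). Triangle bound: M_tri(r) = Σ_k |c_k| r^k
  = |2|·1^0 + |4|·1^1 + |-1|·1^2
  = 2 + 4 + 1 = 7.
This bounds M(r) := max_{|z|=r} |p(z)| from above; equality holds iff all terms c_k z^k can be made to align in phase at a single z on |z|=r.
Part (b). At z = 1 (real, on the circle |z| = r):
  p(1) = (2)·1^0 + (4)·1^1 + (-1)·1^2 = 5.
  |p(1)| = 5.
Check: |p(1)| = 5 ≤ 7 = M_tri(1). ✓ Equality does not hold at z = 1 (the coefficients have mixed signs, so the terms do not all align in phase there).

M_tri(1) = 7; |p(1)| = 5; equality at z=1: no.


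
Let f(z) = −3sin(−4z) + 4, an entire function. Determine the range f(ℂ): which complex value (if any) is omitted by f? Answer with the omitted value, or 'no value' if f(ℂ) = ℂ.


Little Picard bounds the complement of f(ℂ) to at most one point.
sin is entire and surjective onto ℂ: for every w ∈ ℂ, sin(ζ) = w has a solution ζ ∈ ℂ (e.g., via the complex inverse arcsin). With ζ = −4z this gives z = ζ/(-4). Then -3·sin(−4z) takes every value in -3·ℂ = ℂ, and adding 4 is a bijection of ℂ. So f is surjective and omits no value. (Note: only on the real line is sin bounded by [−1, 1].)

Omitted value: no value.


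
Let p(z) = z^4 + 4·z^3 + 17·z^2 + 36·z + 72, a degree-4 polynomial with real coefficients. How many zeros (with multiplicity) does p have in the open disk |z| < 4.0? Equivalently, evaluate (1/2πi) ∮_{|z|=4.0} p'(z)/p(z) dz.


The zeros of p are: (0 + 3i), (0 - 3i), (-2 + 2i), (-2 - 2i).
Their magnitudes are: 3, 3, 2.828, 2.828.
Zeros with |z| < R = 4.0: (0 + 3i), (0 - 3i), (-2 + 2i), (-2 - 2i).
Count = 4.
By the argument principle, (1/2πi) ∮_{|z|=R} p'(z)/p(z) dz equals exactly this count.

Number of zeros inside |z| < 4.0: 4.


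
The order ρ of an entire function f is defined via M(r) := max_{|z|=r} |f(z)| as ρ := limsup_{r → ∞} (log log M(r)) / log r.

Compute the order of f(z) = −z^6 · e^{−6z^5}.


M(r) = max_{|z|=r} |-1|·|z|^6·|e^{−6z^5}| = 1·r^6 · e^{6r^5} (the factors attain their maxima compatibly on |z|=r). Then log M(r) = log 1 + 6·log r + 6r^5, dominated by the last term, so log log M(r) ~ 5·log r. The polynomial factor -1z^6 contributes only a log r term and does not affect the order. ρ = 5.
Therefore ρ = 5.

Order ρ = 5.


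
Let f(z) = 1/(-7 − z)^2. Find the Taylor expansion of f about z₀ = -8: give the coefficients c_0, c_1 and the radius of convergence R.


Let w = z − z₀, so z = z₀ + w.
Then -7 − z = -7 − (z₀ + w) = (-7 − z₀) − w = 1 − w.
f(z) = 1/(1 − w)^2 = (1/(1)^2) · (1 − w/(1))^{−2}.
By the binomial series (1−u)^{−2} = Σ_{n≥0} C(n+1, 1) u^n for |u|<1, with u = w/(1):
  c_n = C(n+1, 1) / (1)^(n+2).
  c_0 = 1/(1)^2 = 1.
  c_1 = 2/(1)^3 = 2.
The series is valid for |w/d| < 1, i.e. |z − z₀| < |d|.
Radius of convergence: R = |-7 − z₀| = |1| = 1 (distance from z₀ to the singularity z = -7).

c_0 = 1, c_1 = 2; R = 1.


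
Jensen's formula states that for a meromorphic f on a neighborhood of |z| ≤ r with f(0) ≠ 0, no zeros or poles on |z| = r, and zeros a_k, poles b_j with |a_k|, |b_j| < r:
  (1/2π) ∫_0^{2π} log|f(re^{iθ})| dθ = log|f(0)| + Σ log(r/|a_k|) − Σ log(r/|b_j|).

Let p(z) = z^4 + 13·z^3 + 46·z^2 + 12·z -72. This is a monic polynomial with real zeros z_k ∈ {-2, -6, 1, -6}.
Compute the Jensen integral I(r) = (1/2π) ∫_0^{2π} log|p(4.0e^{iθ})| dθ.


Zeros: -6, -6, -2, 1; r = 4.0.
Inside |z| < r: -2, 1. Outside (|z| ≥ r): -6, -6.
p(0) = -72, so log|p(0)| = log(72) = 4.2767.
Apply Jensen: I(r) = log|p(0)| + Σ_k log(r/|z_k|), summed over zeros inside |z| < r.
  log(r/|z_k|) for z_k = -2: log(4.0/2) = 0.6931
  log(r/|z_k|) for z_k = 1: log(4.0/1) = 1.3863
  Outside zeros (-6, -6) contribute nothing to the Jensen sum.
Sum over inside zeros: 2.0794.
I(r) = log|p(0)| + (inside sum) = 4.2767 + 2.0794 = 6.3561.
Note: since some zeros are outside |z| ≤ r, the simplified n·log(r) form does NOT apply — only the inside zeros contribute.

I(r) ≈ 6.3561.


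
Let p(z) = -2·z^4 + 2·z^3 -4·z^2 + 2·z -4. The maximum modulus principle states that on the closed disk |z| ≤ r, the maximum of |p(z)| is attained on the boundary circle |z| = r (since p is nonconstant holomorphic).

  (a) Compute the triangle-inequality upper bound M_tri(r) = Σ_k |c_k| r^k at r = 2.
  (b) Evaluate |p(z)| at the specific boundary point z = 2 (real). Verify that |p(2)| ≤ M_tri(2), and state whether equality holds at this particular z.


Coefficients: c_0 = -4, c_1 = 2, c_2 = -4, c_3 = 2, c_4 = -2. Radius r = 2.
Part (a). Triangle bound: M_tri(r) = Σ_k |c_k| r^k
  = |-4|·2^0 + |2|·2^1 + |-4|·2^2 + |2|·2^3 + |-2|·2^4
  = 4 + 4 + 16 + 16 + 32 = 72.
This bounds M(r) := max_{|z|=r} |p(z)| from above; equality holds iff all terms c_k z^k can be made to align in phase at a single z on |z|=r.
Part (b). At z = 2 (real, on the circle |z| = r):
  p(2) = (-4)·2^0 + (2)·2^1 + (-4)·2^2 + (2)·2^3 + (-2)·2^4 = -32.
  |p(2)| = 32.
Check: |p(2)| = 32 ≤ 72 = M_tri(2). ✓ Equality does not hold at z = 2 (the coefficients have mixed signs, so the terms do not all align in phase there).

M_tri(2) = 72; |p(2)| = 32; equality at z=2: no.


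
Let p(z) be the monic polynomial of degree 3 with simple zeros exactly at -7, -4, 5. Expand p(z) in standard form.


The polynomial is p(z) = ∏_{α ∈ S} (z − α), where S = {-7, -4, 5}.
Expanding the product yields: p(z) = z^3 + 6·z^2 -27·z -140.
The resulting polynomial has degree 3 and real coefficients as required.

p(z) = z^3 + 6·z^2 -27·z -140.


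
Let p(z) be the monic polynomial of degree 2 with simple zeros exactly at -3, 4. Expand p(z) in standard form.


The polynomial is p(z) = ∏_{α ∈ S} (z − α), where S = {-3, 4}.
Expanding the product yields: p(z) = z^2 -z -12.
The resulting polynomial has degree 2 and real coefficients as required.

p(z) = z^2 -z -12.


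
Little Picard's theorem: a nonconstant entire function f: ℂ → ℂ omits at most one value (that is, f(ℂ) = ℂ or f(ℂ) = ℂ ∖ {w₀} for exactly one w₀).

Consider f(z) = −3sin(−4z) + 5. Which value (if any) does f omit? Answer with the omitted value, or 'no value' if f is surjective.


Little Picard bounds the complement of f(ℂ) to at most one point.
sin is entire and surjective onto ℂ: for every w ∈ ℂ, sin(ζ) = w has a solution ζ ∈ ℂ (e.g., via the complex inverse arcsin). With ζ = −4z this gives z = ζ/(-4). Then -3·sin(−4z) takes every value in -3·ℂ = ℂ, and adding 5 is a bijection of ℂ. So f is surjective and omits no value. (Note: only on the real line is sin bounded by [−1, 1].)

Omitted value: no value.


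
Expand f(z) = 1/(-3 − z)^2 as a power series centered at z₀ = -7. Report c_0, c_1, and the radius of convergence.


Let w = z − z₀, so z = z₀ + w.
Then -3 − z = -3 − (z₀ + w) = (-3 − z₀) − w = 4 − w.
f(z) = 1/(4 − w)^2 = (1/(4)^2) · (1 − w/(4))^{−2}.
By the binomial series (1−u)^{−2} = Σ_{n≥0} C(n+1, 1) u^n for |u|<1, with u = w/(4):
  c_n = C(n+1, 1) / (4)^(n+2).
  c_0 = 1/(4)^2 = 1/16.
  c_1 = 2/(4)^3 = 1/32.
The series is valid for |w/d| < 1, i.e. |z − z₀| < |d|.
Radius of convergence: R = |-3 − z₀| = |4| = 4 (distance from z₀ to the singularity z = -3).

c_0 = 1/16, c_1 = 1/32; R = 4.


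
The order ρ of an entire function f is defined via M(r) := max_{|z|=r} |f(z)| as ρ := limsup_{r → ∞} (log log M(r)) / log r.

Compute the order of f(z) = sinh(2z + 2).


sinh(w) is a linear combination of e^{iw} and e^{−iw} (or e^w, e^{−w} in the hyperbolic case), so |sinh(w)| ≤ e^{|w|}. With w = 2z + 2, |w| ≤ 2|z| + 2 = 2r + 2 on |z| = r, giving M(r) ≤ e^{2r + 2}, so ρ ≤ 1. On a suitable ray (z = it for sin/cos; z = t for sinh/cosh, t real → ∞), |sinh(2z + 2)| grows like e^{2|t|}/2, so ρ ≥ 1. Hence ρ = 1.
Therefore ρ = 1.

Order ρ = 1.


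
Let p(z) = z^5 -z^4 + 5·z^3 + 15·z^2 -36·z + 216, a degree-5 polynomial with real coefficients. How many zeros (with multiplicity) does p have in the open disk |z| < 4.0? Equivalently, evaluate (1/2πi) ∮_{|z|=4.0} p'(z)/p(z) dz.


The zeros of p are: (0 + 3i), (0 - 3i), -3, (2 + 2i), (2 - 2i).
Their magnitudes are: 3, 3, 3, 2.828, 2.828.
Zeros with |z| < R = 4.0: (0 + 3i), (0 - 3i), -3, (2 + 2i), (2 - 2i).
Count = 5.
By the argument principle, (1/2πi) ∮_{|z|=R} p'(z)/p(z) dz equals exactly this count.

Number of zeros inside |z| < 4.0: 5.


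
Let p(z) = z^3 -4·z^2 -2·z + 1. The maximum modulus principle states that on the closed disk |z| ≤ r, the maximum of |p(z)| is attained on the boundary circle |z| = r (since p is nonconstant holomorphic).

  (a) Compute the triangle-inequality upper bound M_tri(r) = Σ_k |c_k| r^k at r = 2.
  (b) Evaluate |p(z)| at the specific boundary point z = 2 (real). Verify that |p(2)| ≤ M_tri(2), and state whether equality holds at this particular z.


Coefficients: c_0 = 1, c_1 = -2, c_2 = -4, c_3 = 1. Radius r = 2.
Part (a). Triangle bound: M_tri(r) = Σ_k |c_k| r^k
  = |1|·2^0 + |-2|·2^1 + |-4|·2^2 + |1|·2^3
  = 1 + 4 + 16 + 8 = 29.
This bounds M(r) := max_{|z|=r} |p(z)| from above; equality holds iff all terms c_k z^k can be made to align in phase at a single z on |z|=r.
Part (b). At z = 2 (real, on the circle |z| = r):
  p(2) = (1)·2^0 + (-2)·2^1 + (-4)·2^2 + (1)·2^3 = -11.
  |p(2)| = 11.
Check: |p(2)| = 11 ≤ 29 = M_tri(2). ✓ Equality does not hold at z = 2 (the coefficients have mixed signs, so the terms do not all align in phase there).

M_tri(2) = 29; |p(2)| = 11; equality at z=2: no.


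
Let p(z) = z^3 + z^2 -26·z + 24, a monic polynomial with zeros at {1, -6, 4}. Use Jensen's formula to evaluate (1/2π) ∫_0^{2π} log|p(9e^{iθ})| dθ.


Zeros: -6, 1, 4; r = 9.
Inside |z| < r: -6, 1, 4. Outside (|z| ≥ r): ∅.
p(0) = 24, so log|p(0)| = log(24) = 3.1781.
Apply Jensen: I(r) = log|p(0)| + Σ_k log(r/|z_k|), summed over zeros inside |z| < r.
  log(r/|z_k|) for z_k = 1: log(9/1) = 2.1972
  log(r/|z_k|) for z_k = -6: log(9/6) = 0.4055
  log(r/|z_k|) for z_k = 4: log(9/4) = 0.8109
Sum over inside zeros: 3.4136.
I(r) = log|p(0)| + (inside sum) = 3.1781 + 3.4136 = 6.5917.
Closed form (all zeros inside, monic): I(r) = n·log(r) = 3·log(9) = 6.5917. ✓

I(r) ≈ 6.5917.


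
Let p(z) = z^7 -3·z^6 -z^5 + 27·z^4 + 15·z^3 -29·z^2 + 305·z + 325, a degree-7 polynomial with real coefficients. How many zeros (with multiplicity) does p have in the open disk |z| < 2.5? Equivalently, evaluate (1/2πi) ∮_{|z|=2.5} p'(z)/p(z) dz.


The zeros of p are: -1, (-2 + 1i), (-2 - 1i), (1 + 2i), (1 - 2i), (3 + 2i), (3 - 2i).
Their magnitudes are: 1, 2.236, 2.236, 2.236, 2.236, 3.606, 3.606.
Zeros with |z| < R = 2.5: -1, (-2 + 1i), (-2 - 1i), (1 + 2i), (1 - 2i).
Count = 5.
By the argument principle, (1/2πi) ∮_{|z|=R} p'(z)/p(z) dz equals exactly this count.

Number of zeros inside |z| < 2.5: 5.


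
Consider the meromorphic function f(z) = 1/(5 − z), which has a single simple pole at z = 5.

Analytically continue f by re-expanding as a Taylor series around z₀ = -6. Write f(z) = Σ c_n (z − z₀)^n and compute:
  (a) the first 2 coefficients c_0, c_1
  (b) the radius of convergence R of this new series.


Let w = z − z₀, so z = z₀ + w.
Then 5 − z = 5 − (z₀ + w) = (5 − z₀) − w = 11 − w.
f(z) = 1/(11 − w) = (1/(11)) · 1/(1 − w/(11)) = Σ_{n≥0} w^n / (11)^(n+1).
So c_n = 1/(11)^(n+1):
  c_0 = 1/(11)^1 = 1/11.
  c_1 = 1/(11)^2 = 1/121.
The series is valid for |w/d| < 1, i.e. |z − z₀| < |d|.
Radius of convergence: R = |5 − z₀| = |11| = 11 (distance from z₀ to the singularity z = 5).

c_0 = 1/11, c_1 = 1/121; R = 11.


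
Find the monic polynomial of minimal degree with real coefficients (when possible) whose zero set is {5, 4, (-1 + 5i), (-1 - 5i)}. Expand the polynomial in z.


The polynomial is p(z) = ∏_{α ∈ S} (z − α), where S = {5, 4, (-1 + 5i), (-1 - 5i)}.
Expanding the product yields: p(z) = z^4 -7·z^3 + 28·z^2 -194·z + 520.
Note conjugate pairs combine to real quadratics: (z − (-1+5i))(z − (-1−5i)) = z² + 2z + 26.
The resulting polynomial has degree 4 and real coefficients as required.

p(z) = z^4 -7·z^3 + 28·z^2 -194·z + 520.


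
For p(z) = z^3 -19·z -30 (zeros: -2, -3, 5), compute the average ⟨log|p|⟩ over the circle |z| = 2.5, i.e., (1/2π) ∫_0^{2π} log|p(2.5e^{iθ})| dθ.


Zeros: -3, -2, 5; r = 2.5.
Inside |z| < r: -2. Outside (|z| ≥ r): -3, 5.
p(0) = -30, so log|p(0)| = log(30) = 3.4012.
Apply Jensen: I(r) = log|p(0)| + Σ_k log(r/|z_k|), summed over zeros inside |z| < r.
  log(r/|z_k|) for z_k = -2: log(2.5/2) = 0.2231
  Outside zeros (-3, 5) contribute nothing to the Jensen sum.
Sum over inside zeros: 0.2231.
I(r) = log|p(0)| + (inside sum) = 3.4012 + 0.2231 = 3.6243.
Note: since some zeros are outside |z| ≤ r, the simplified n·log(r) form does NOT apply — only the inside zeros contribute.

I(r) ≈ 3.6243.


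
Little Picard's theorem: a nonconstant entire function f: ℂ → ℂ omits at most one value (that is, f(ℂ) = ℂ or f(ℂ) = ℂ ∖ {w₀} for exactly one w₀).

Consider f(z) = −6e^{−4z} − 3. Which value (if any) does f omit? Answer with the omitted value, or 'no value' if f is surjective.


Little Picard bounds the complement of f(ℂ) to at most one point.
e^{−4z} is never zero on ℂ, so -6·e^{−4z} takes every value in ℂ ∖ {0}. Adding -3 shifts the range to ℂ ∖ {-3}. Thus f omits exactly the value -3.

Omitted value: -3.


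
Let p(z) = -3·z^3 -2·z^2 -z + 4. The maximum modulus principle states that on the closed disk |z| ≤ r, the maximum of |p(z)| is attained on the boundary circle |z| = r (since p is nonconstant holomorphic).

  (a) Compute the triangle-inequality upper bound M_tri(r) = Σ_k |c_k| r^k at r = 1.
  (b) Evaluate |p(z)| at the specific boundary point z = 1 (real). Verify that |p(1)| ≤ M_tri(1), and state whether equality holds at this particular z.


Coefficients: c_0 = 4, c_1 = -1, c_2 = -2, c_3 = -3. Radius r = 1.
Part (a). Triangle bound: M_tri(r) = Σ_k |c_k| r^k
  = |4|·1^0 + |-1|·1^1 + |-2|·1^2 + |-3|·1^3
  = 4 + 1 + 2 + 3 = 10.
This bounds M(r) := max_{|z|=r} |p(z)| from above; equality holds iff all terms c_k z^k can be made to align in phase at a single z on |z|=r.
Part (b). At z = 1 (real, on the circle |z| = r):
  p(1) = (4)·1^0 + (-1)·1^1 + (-2)·1^2 + (-3)·1^3 = -2.
  |p(1)| = 2.
Check: |p(1)| = 2 ≤ 10 = M_tri(1). ✓ Equality does not hold at z = 1 (the coefficients have mixed signs, so the terms do not all align in phase there).

M_tri(1) = 10; |p(1)| = 2; equality at z=1: no.


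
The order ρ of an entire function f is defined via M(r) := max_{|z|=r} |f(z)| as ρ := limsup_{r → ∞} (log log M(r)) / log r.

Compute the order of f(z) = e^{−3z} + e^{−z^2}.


Each summand is entire of order 1 and 2 respectively (as in the single-exponential case). The order of a sum is at most the max of the orders, so ρ ≤ 2. For the lower bound: on |z|=r choose arg z so that -1z^2 is real positive; then |e^{-1z^2}| = e^{1r^2} while |e^{-3z}| ≤ e^{3r^1} = o(e^{1r^2}). So |f| ≥ e^{1r^2}(1 − o(1)) and ρ ≥ 2. Hence ρ = max(1, 2) = 2.
Therefore ρ = 2.

Order ρ = 2.


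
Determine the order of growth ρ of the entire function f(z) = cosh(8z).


cosh(w) is a linear combination of e^{iw} and e^{−iw} (or e^w, e^{−w} in the hyperbolic case), so |cosh(w)| ≤ e^{|w|}. With w = 8z, |w| ≤ 8|z| + 0 = 8r + 0 on |z| = r, giving M(r) ≤ e^{8r + 0}, so ρ ≤ 1. On a suitable ray (z = it for sin/cos; z = t for sinh/cosh, t real → ∞), |cosh(8z)| grows like e^{8|t|}/2, so ρ ≥ 1. Hence ρ = 1.
Therefore ρ = 1.

Order ρ = 1.


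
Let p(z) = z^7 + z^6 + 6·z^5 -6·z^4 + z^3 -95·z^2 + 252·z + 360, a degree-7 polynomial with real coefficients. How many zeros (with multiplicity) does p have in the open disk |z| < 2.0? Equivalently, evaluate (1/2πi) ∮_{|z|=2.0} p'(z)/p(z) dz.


The zeros of p are: (2 + 1i), (2 - 1i), (0 + 3i), (0 - 3i), -1, (-2 + 2i), (-2 - 2i).
Their magnitudes are: 2.236, 2.236, 3, 3, 1, 2.828, 2.828.
Zeros with |z| < R = 2.0: -1.
Count = 1.
By the argument principle, (1/2πi) ∮_{|z|=R} p'(z)/p(z) dz equals exactly this count.

Number of zeros inside |z| < 2.0: 1.


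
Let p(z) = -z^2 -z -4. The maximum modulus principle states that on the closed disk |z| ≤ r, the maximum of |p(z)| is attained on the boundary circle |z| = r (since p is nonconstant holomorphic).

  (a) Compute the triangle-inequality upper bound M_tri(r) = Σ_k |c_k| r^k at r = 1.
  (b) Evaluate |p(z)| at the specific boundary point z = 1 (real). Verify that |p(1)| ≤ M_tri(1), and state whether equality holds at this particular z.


Coefficients: c_0 = -4, c_1 = -1, c_2 = -1. Radius r = 1.
Part (a). Triangle bound: M_tri(r) = Σ_k |c_k| r^k
  = |-4|·1^0 + |-1|·1^1 + |-1|·1^2
  = 4 + 1 + 1 = 6.
This bounds M(r) := max_{|z|=r} |p(z)| from above; equality holds iff all terms c_k z^k can be made to align in phase at a single z on |z|=r.
Part (b). At z = 1 (real, on the circle |z| = r):
  p(1) = (-4)·1^0 + (-1)·1^1 + (-1)·1^2 = -6.
  |p(1)| = 6.
Since all nonzero coefficients share the same sign, |p(1)| = 6 = M_tri(1); the triangle bound is attained at z = 1, so in fact M(r) = 6.

M_tri(1) = 6; |p(1)| = 6; equality at z=1: yes.
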